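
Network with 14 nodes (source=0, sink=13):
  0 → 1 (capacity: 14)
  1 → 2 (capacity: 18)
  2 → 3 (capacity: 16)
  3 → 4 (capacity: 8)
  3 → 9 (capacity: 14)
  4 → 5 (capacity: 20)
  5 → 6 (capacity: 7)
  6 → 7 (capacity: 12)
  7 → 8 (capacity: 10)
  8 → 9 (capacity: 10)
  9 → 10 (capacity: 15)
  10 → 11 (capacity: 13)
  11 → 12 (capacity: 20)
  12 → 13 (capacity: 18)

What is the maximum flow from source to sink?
Maximum flow = 13

Max flow: 13

Flow assignment:
  0 → 1: 13/14
  1 → 2: 13/18
  2 → 3: 13/16
  3 → 9: 13/14
  9 → 10: 13/15
  10 → 11: 13/13
  11 → 12: 13/20
  12 → 13: 13/18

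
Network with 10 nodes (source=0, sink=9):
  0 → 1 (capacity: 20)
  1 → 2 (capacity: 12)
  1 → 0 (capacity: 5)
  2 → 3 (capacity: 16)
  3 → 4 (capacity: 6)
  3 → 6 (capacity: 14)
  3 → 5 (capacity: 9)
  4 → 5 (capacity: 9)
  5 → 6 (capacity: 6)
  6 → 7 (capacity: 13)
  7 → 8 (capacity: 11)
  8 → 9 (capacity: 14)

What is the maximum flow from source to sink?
Maximum flow = 11

Max flow: 11

Flow assignment:
  0 → 1: 11/20
  1 → 2: 11/12
  2 → 3: 11/16
  3 → 6: 11/14
  6 → 7: 11/13
  7 → 8: 11/11
  8 → 9: 11/14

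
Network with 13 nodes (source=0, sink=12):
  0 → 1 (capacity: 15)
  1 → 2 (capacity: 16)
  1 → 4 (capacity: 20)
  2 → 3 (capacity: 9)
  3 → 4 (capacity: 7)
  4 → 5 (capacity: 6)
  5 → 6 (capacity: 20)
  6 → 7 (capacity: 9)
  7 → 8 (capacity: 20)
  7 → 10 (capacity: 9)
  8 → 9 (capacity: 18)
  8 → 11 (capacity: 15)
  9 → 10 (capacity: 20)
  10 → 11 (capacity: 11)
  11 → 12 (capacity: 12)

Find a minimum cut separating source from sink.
Min cut value = 6, edges: (4,5)

Min cut value: 6
Partition: S = [0, 1, 2, 3, 4], T = [5, 6, 7, 8, 9, 10, 11, 12]
Cut edges: (4,5)

By max-flow min-cut theorem, max flow = min cut = 6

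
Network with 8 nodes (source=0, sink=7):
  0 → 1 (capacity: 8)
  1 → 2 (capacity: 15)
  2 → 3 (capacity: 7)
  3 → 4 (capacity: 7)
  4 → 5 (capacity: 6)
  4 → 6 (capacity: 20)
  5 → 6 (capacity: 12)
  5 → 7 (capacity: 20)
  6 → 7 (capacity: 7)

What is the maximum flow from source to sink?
Maximum flow = 7

Max flow: 7

Flow assignment:
  0 → 1: 7/8
  1 → 2: 7/15
  2 → 3: 7/7
  3 → 4: 7/7
  4 → 5: 6/6
  4 → 6: 1/20
  5 → 7: 6/20
  6 → 7: 1/7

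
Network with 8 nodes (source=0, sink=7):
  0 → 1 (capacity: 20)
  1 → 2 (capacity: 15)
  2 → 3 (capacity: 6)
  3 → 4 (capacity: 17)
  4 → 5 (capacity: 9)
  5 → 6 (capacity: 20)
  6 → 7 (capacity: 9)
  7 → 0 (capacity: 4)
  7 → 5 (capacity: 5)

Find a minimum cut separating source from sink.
Min cut value = 6, edges: (2,3)

Min cut value: 6
Partition: S = [0, 1, 2], T = [3, 4, 5, 6, 7]
Cut edges: (2,3)

By max-flow min-cut theorem, max flow = min cut = 6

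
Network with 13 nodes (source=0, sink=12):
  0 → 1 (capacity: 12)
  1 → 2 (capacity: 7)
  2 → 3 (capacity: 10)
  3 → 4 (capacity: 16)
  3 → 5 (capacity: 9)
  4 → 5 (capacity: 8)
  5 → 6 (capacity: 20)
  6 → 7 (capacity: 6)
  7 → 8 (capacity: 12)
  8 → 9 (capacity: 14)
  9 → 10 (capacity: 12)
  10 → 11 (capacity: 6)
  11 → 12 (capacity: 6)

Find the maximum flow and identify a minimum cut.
Max flow = 6, Min cut edges: (11,12)

Maximum flow: 6
Minimum cut: (11,12)
Partition: S = [0, 1, 2, 3, 4, 5, 6, 7, 8, 9, 10, 11], T = [12]

Max-flow min-cut theorem verified: both equal 6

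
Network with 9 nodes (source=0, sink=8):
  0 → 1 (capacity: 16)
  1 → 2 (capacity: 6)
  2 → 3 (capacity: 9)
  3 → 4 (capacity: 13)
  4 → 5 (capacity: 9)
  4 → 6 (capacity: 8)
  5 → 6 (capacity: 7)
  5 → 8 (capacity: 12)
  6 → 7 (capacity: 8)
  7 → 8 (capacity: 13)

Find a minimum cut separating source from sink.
Min cut value = 6, edges: (1,2)

Min cut value: 6
Partition: S = [0, 1], T = [2, 3, 4, 5, 6, 7, 8]
Cut edges: (1,2)

By max-flow min-cut theorem, max flow = min cut = 6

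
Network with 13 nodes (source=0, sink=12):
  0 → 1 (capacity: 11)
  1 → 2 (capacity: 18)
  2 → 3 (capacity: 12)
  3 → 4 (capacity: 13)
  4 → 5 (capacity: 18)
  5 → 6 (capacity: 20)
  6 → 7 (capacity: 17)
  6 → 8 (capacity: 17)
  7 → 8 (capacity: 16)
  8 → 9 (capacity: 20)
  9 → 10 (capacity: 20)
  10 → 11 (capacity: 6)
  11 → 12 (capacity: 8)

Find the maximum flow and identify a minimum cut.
Max flow = 6, Min cut edges: (10,11)

Maximum flow: 6
Minimum cut: (10,11)
Partition: S = [0, 1, 2, 3, 4, 5, 6, 7, 8, 9, 10], T = [11, 12]

Max-flow min-cut theorem verified: both equal 6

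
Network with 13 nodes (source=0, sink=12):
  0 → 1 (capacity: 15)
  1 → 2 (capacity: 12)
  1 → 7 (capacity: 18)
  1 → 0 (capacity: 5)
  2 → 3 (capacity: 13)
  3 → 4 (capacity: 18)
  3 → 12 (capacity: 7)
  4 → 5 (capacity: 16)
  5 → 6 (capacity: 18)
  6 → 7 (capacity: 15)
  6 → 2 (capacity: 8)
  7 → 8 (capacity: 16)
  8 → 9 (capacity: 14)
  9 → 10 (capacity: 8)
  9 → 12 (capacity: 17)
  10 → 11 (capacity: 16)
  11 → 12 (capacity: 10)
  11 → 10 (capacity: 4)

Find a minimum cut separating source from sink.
Min cut value = 15, edges: (0,1)

Min cut value: 15
Partition: S = [0], T = [1, 2, 3, 4, 5, 6, 7, 8, 9, 10, 11, 12]
Cut edges: (0,1)

By max-flow min-cut theorem, max flow = min cut = 15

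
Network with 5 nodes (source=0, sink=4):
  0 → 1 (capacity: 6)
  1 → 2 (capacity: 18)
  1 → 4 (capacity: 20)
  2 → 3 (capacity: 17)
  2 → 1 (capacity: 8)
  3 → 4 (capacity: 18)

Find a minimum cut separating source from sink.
Min cut value = 6, edges: (0,1)

Min cut value: 6
Partition: S = [0], T = [1, 2, 3, 4]
Cut edges: (0,1)

By max-flow min-cut theorem, max flow = min cut = 6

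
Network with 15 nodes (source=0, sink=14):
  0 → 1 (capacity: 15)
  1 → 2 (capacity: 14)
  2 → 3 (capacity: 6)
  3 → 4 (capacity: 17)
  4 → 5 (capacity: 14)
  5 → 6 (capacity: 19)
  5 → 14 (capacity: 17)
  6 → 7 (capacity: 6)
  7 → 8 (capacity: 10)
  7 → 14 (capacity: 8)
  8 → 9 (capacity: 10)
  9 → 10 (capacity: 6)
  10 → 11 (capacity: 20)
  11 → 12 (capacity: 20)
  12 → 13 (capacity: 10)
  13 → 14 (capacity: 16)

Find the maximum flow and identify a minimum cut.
Max flow = 6, Min cut edges: (2,3)

Maximum flow: 6
Minimum cut: (2,3)
Partition: S = [0, 1, 2], T = [3, 4, 5, 6, 7, 8, 9, 10, 11, 12, 13, 14]

Max-flow min-cut theorem verified: both equal 6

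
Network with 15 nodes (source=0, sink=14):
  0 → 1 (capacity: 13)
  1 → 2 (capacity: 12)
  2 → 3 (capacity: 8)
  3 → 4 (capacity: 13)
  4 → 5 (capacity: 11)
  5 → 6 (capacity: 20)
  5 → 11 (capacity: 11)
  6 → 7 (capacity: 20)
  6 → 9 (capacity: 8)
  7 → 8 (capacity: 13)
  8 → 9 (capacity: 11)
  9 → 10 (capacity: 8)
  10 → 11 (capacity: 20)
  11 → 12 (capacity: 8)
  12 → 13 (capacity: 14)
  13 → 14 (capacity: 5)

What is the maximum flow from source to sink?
Maximum flow = 5

Max flow: 5

Flow assignment:
  0 → 1: 5/13
  1 → 2: 5/12
  2 → 3: 5/8
  3 → 4: 5/13
  4 → 5: 5/11
  5 → 11: 5/11
  11 → 12: 5/8
  12 → 13: 5/14
  13 → 14: 5/5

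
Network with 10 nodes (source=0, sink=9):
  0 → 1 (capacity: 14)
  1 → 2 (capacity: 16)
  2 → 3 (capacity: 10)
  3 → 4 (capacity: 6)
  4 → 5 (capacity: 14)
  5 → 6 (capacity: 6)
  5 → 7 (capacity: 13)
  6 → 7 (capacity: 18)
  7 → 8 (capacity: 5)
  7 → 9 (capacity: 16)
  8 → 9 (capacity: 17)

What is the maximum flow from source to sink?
Maximum flow = 6

Max flow: 6

Flow assignment:
  0 → 1: 6/14
  1 → 2: 6/16
  2 → 3: 6/10
  3 → 4: 6/6
  4 → 5: 6/14
  5 → 7: 6/13
  7 → 9: 6/16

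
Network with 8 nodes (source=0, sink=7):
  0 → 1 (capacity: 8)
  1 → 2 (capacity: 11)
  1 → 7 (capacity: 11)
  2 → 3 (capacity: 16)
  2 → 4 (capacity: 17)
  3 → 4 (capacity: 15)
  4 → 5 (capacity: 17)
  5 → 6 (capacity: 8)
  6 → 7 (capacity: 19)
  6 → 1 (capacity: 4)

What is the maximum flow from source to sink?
Maximum flow = 8

Max flow: 8

Flow assignment:
  0 → 1: 8/8
  1 → 7: 8/11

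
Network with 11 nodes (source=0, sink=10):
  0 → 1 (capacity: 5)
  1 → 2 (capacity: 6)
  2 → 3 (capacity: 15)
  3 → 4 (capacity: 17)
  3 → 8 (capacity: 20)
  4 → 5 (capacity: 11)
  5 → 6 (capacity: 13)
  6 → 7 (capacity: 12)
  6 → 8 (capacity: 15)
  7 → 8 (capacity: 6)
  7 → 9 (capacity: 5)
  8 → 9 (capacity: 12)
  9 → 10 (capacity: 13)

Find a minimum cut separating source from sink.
Min cut value = 5, edges: (0,1)

Min cut value: 5
Partition: S = [0], T = [1, 2, 3, 4, 5, 6, 7, 8, 9, 10]
Cut edges: (0,1)

By max-flow min-cut theorem, max flow = min cut = 5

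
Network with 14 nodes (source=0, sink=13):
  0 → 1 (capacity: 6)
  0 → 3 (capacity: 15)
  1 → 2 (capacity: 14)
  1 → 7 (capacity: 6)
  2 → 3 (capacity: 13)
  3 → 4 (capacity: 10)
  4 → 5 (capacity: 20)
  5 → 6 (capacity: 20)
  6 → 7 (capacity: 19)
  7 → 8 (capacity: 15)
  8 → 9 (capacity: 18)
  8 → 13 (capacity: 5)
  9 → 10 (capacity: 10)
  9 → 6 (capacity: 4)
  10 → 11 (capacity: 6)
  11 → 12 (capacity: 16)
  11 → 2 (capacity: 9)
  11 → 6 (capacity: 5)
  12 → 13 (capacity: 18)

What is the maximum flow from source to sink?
Maximum flow = 11

Max flow: 11

Flow assignment:
  0 → 1: 2/6
  0 → 3: 9/15
  1 → 7: 2/6
  3 → 4: 9/10
  4 → 5: 9/20
  5 → 6: 9/20
  6 → 7: 13/19
  7 → 8: 15/15
  8 → 9: 10/18
  8 → 13: 5/5
  9 → 10: 6/10
  9 → 6: 4/4
  10 → 11: 6/6
  11 → 12: 6/16
  12 → 13: 6/18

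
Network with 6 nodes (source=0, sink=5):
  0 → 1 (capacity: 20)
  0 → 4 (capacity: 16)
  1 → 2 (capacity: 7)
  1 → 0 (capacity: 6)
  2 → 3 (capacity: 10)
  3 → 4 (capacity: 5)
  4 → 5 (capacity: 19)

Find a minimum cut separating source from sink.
Min cut value = 19, edges: (4,5)

Min cut value: 19
Partition: S = [0, 1, 2, 3, 4], T = [5]
Cut edges: (4,5)

By max-flow min-cut theorem, max flow = min cut = 19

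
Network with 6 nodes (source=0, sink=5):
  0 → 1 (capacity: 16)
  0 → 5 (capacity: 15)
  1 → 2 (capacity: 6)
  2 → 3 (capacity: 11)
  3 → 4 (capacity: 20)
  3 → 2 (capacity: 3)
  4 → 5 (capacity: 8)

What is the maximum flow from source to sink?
Maximum flow = 21

Max flow: 21

Flow assignment:
  0 → 1: 6/16
  0 → 5: 15/15
  1 → 2: 6/6
  2 → 3: 6/11
  3 → 4: 6/20
  4 → 5: 6/8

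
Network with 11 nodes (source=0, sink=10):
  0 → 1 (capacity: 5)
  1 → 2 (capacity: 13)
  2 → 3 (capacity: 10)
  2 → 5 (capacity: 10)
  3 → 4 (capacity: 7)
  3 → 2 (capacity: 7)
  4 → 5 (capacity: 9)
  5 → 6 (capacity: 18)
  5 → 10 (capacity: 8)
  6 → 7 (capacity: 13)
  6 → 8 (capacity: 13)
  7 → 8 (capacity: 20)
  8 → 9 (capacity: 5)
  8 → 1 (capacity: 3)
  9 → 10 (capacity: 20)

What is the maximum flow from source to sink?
Maximum flow = 5

Max flow: 5

Flow assignment:
  0 → 1: 5/5
  1 → 2: 5/13
  2 → 5: 5/10
  5 → 10: 5/8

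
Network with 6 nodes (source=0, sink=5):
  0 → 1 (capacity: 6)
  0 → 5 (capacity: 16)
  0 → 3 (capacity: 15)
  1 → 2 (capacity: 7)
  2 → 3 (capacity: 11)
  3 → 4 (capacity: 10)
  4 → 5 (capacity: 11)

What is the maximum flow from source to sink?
Maximum flow = 26

Max flow: 26

Flow assignment:
  0 → 1: 6/6
  0 → 5: 16/16
  0 → 3: 4/15
  1 → 2: 6/7
  2 → 3: 6/11
  3 → 4: 10/10
  4 → 5: 10/11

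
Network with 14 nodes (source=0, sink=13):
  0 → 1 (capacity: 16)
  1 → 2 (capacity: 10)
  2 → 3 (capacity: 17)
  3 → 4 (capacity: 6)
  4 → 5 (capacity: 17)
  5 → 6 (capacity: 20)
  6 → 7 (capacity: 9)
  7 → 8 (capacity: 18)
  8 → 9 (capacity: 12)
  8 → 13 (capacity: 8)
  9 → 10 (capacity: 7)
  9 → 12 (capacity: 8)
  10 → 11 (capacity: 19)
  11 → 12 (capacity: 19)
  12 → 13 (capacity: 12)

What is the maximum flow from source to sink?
Maximum flow = 6

Max flow: 6

Flow assignment:
  0 → 1: 6/16
  1 → 2: 6/10
  2 → 3: 6/17
  3 → 4: 6/6
  4 → 5: 6/17
  5 → 6: 6/20
  6 → 7: 6/9
  7 → 8: 6/18
  8 → 13: 6/8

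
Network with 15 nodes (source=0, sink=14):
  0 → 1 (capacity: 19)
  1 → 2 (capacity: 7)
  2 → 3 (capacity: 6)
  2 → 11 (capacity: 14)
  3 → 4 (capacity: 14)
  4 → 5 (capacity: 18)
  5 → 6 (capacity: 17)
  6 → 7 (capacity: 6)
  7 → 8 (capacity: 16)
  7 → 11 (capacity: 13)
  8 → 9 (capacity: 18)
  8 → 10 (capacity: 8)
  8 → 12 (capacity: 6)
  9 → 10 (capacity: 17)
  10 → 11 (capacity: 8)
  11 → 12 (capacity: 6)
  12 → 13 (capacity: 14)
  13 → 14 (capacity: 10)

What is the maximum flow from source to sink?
Maximum flow = 7

Max flow: 7

Flow assignment:
  0 → 1: 7/19
  1 → 2: 7/7
  2 → 3: 1/6
  2 → 11: 6/14
  3 → 4: 1/14
  4 → 5: 1/18
  5 → 6: 1/17
  6 → 7: 1/6
  7 → 8: 1/16
  8 → 12: 1/6
  11 → 12: 6/6
  12 → 13: 7/14
  13 → 14: 7/10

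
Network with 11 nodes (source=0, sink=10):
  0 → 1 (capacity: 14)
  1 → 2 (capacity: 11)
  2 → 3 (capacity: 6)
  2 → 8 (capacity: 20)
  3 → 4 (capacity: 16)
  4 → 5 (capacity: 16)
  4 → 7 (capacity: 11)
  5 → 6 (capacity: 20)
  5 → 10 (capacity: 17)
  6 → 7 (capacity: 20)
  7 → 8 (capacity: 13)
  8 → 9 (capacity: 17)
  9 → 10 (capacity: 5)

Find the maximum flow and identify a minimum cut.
Max flow = 11, Min cut edges: (2,3), (9,10)

Maximum flow: 11
Minimum cut: (2,3), (9,10)
Partition: S = [0, 1, 2, 6, 7, 8, 9], T = [3, 4, 5, 10]

Max-flow min-cut theorem verified: both equal 11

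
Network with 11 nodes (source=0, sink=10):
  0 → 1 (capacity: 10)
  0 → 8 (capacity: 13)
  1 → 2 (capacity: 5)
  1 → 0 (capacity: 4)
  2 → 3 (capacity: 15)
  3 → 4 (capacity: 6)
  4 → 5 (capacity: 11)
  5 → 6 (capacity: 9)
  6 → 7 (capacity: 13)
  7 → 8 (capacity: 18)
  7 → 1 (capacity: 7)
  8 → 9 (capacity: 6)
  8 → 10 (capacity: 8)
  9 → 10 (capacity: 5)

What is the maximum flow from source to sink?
Maximum flow = 13

Max flow: 13

Flow assignment:
  0 → 1: 5/10
  0 → 8: 8/13
  1 → 2: 5/5
  2 → 3: 5/15
  3 → 4: 5/6
  4 → 5: 5/11
  5 → 6: 5/9
  6 → 7: 5/13
  7 → 8: 5/18
  8 → 9: 5/6
  8 → 10: 8/8
  9 → 10: 5/5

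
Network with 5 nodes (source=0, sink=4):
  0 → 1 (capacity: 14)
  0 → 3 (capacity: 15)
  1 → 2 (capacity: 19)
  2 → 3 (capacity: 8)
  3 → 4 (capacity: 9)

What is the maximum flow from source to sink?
Maximum flow = 9

Max flow: 9

Flow assignment:
  0 → 1: 8/14
  0 → 3: 1/15
  1 → 2: 8/19
  2 → 3: 8/8
  3 → 4: 9/9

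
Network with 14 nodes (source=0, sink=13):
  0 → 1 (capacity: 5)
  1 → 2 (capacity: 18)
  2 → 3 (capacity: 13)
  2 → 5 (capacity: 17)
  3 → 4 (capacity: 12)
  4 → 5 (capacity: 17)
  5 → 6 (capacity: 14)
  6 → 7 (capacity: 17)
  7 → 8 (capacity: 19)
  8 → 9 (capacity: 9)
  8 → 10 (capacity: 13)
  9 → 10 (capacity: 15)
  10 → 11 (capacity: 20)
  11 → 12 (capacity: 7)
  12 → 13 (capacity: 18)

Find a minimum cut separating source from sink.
Min cut value = 5, edges: (0,1)

Min cut value: 5
Partition: S = [0], T = [1, 2, 3, 4, 5, 6, 7, 8, 9, 10, 11, 12, 13]
Cut edges: (0,1)

By max-flow min-cut theorem, max flow = min cut = 5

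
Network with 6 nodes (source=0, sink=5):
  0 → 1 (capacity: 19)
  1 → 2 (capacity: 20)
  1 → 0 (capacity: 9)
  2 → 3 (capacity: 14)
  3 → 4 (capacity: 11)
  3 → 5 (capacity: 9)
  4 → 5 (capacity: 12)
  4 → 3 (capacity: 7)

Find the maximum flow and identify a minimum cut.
Max flow = 14, Min cut edges: (2,3)

Maximum flow: 14
Minimum cut: (2,3)
Partition: S = [0, 1, 2], T = [3, 4, 5]

Max-flow min-cut theorem verified: both equal 14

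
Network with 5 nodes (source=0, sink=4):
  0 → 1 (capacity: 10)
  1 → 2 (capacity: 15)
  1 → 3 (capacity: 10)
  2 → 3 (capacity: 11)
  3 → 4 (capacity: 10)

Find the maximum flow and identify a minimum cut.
Max flow = 10, Min cut edges: (3,4)

Maximum flow: 10
Minimum cut: (3,4)
Partition: S = [0, 1, 2, 3], T = [4]

Max-flow min-cut theorem verified: both equal 10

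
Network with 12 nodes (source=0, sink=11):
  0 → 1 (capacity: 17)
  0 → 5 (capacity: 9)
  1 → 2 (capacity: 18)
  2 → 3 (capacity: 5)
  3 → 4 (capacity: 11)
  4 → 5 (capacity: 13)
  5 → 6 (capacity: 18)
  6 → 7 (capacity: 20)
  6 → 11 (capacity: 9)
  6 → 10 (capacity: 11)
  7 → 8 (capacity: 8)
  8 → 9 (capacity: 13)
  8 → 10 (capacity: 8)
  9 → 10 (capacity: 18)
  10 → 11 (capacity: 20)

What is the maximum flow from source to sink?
Maximum flow = 14

Max flow: 14

Flow assignment:
  0 → 1: 5/17
  0 → 5: 9/9
  1 → 2: 5/18
  2 → 3: 5/5
  3 → 4: 5/11
  4 → 5: 5/13
  5 → 6: 14/18
  6 → 11: 9/9
  6 → 10: 5/11
  10 → 11: 5/20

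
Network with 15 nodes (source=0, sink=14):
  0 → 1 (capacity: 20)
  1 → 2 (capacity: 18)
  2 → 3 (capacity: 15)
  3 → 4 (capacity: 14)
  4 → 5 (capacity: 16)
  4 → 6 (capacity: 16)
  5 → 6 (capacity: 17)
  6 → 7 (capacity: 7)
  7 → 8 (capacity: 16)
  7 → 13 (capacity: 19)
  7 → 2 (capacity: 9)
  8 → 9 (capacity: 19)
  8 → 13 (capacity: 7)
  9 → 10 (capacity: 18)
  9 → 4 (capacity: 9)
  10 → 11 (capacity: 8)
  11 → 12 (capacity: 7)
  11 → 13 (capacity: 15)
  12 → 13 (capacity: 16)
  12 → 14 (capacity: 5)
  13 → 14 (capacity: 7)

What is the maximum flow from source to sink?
Maximum flow = 7

Max flow: 7

Flow assignment:
  0 → 1: 7/20
  1 → 2: 7/18
  2 → 3: 7/15
  3 → 4: 7/14
  4 → 6: 7/16
  6 → 7: 7/7
  7 → 13: 7/19
  13 → 14: 7/7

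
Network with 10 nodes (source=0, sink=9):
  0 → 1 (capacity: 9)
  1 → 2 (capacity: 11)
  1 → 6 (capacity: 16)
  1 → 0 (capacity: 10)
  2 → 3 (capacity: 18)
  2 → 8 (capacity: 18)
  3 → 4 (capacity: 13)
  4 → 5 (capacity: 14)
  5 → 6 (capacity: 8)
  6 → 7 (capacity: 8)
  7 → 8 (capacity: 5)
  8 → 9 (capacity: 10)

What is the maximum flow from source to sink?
Maximum flow = 9

Max flow: 9

Flow assignment:
  0 → 1: 9/9
  1 → 2: 9/11
  2 → 8: 9/18
  8 → 9: 9/10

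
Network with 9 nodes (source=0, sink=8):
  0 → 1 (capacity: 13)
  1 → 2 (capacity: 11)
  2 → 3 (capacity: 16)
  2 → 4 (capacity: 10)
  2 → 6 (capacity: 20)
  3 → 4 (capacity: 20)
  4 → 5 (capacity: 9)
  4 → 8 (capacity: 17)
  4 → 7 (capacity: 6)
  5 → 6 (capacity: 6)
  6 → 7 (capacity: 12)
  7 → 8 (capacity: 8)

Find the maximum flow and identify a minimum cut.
Max flow = 11, Min cut edges: (1,2)

Maximum flow: 11
Minimum cut: (1,2)
Partition: S = [0, 1], T = [2, 3, 4, 5, 6, 7, 8]

Max-flow min-cut theorem verified: both equal 11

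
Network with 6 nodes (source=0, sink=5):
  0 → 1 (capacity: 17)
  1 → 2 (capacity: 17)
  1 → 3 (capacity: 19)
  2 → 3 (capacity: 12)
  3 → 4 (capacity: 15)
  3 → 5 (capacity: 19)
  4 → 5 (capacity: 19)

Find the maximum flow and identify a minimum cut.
Max flow = 17, Min cut edges: (0,1)

Maximum flow: 17
Minimum cut: (0,1)
Partition: S = [0], T = [1, 2, 3, 4, 5]

Max-flow min-cut theorem verified: both equal 17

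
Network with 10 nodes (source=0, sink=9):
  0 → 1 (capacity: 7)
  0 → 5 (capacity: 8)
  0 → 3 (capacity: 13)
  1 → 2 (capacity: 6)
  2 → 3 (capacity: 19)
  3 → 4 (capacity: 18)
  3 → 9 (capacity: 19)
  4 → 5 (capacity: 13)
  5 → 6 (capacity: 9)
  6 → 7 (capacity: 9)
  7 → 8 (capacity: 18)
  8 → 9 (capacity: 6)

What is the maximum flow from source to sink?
Maximum flow = 25

Max flow: 25

Flow assignment:
  0 → 1: 6/7
  0 → 5: 6/8
  0 → 3: 13/13
  1 → 2: 6/6
  2 → 3: 6/19
  3 → 9: 19/19
  5 → 6: 6/9
  6 → 7: 6/9
  7 → 8: 6/18
  8 → 9: 6/6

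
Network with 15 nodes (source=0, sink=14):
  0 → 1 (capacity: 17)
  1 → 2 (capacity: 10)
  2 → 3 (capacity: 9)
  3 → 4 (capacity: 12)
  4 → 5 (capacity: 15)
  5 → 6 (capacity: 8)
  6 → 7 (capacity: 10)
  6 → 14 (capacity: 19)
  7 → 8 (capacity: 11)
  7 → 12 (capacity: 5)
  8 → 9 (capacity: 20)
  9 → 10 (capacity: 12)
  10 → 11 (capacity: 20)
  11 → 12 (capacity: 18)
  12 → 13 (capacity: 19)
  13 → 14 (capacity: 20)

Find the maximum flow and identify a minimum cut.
Max flow = 8, Min cut edges: (5,6)

Maximum flow: 8
Minimum cut: (5,6)
Partition: S = [0, 1, 2, 3, 4, 5], T = [6, 7, 8, 9, 10, 11, 12, 13, 14]

Max-flow min-cut theorem verified: both equal 8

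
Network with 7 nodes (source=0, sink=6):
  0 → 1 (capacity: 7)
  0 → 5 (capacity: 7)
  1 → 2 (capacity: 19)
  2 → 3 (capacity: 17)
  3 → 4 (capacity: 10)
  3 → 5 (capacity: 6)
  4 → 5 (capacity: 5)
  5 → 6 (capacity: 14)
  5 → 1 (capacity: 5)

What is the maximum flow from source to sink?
Maximum flow = 14

Max flow: 14

Flow assignment:
  0 → 1: 7/7
  0 → 5: 7/7
  1 → 2: 7/19
  2 → 3: 7/17
  3 → 4: 1/10
  3 → 5: 6/6
  4 → 5: 1/5
  5 → 6: 14/14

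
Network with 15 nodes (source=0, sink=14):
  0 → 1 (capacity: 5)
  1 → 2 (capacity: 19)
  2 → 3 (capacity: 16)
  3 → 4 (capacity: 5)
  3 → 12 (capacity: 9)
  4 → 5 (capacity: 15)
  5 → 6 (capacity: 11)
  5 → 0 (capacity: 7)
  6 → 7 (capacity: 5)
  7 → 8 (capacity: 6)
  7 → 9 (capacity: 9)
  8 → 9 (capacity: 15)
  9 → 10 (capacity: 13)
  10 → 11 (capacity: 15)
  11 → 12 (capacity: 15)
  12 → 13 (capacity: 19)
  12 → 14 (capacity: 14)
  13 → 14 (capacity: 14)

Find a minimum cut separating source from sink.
Min cut value = 5, edges: (0,1)

Min cut value: 5
Partition: S = [0], T = [1, 2, 3, 4, 5, 6, 7, 8, 9, 10, 11, 12, 13, 14]
Cut edges: (0,1)

By max-flow min-cut theorem, max flow = min cut = 5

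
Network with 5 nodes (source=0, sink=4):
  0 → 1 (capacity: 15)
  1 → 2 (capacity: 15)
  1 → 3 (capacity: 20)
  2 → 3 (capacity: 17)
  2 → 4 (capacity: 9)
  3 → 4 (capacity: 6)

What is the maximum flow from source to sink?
Maximum flow = 15

Max flow: 15

Flow assignment:
  0 → 1: 15/15
  1 → 2: 15/15
  2 → 3: 6/17
  2 → 4: 9/9
  3 → 4: 6/6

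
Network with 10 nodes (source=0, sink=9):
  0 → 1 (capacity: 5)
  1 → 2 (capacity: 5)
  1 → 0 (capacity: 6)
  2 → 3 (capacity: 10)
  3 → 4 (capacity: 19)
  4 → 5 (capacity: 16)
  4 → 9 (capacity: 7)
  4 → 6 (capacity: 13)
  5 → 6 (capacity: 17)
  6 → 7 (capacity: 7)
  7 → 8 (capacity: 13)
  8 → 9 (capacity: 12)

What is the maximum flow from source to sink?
Maximum flow = 5

Max flow: 5

Flow assignment:
  0 → 1: 5/5
  1 → 2: 5/5
  2 → 3: 5/10
  3 → 4: 5/19
  4 → 9: 5/7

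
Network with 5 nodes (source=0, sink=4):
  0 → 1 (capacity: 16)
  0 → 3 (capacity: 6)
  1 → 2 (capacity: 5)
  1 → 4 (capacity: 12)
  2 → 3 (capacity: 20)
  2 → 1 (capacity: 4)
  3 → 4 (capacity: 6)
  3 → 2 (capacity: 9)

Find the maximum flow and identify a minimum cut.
Max flow = 18, Min cut edges: (1,4), (3,4)

Maximum flow: 18
Minimum cut: (1,4), (3,4)
Partition: S = [0, 1, 2, 3], T = [4]

Max-flow min-cut theorem verified: both equal 18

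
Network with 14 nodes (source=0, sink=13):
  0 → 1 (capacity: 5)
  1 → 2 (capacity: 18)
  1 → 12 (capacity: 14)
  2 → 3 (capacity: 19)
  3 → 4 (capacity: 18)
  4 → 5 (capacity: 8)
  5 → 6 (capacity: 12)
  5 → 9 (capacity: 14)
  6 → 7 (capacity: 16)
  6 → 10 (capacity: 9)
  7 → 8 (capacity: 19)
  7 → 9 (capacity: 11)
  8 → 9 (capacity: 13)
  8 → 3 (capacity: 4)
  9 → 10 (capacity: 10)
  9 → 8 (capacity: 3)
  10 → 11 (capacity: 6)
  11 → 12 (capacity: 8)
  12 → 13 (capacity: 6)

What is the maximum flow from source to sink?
Maximum flow = 5

Max flow: 5

Flow assignment:
  0 → 1: 5/5
  1 → 12: 5/14
  12 → 13: 5/6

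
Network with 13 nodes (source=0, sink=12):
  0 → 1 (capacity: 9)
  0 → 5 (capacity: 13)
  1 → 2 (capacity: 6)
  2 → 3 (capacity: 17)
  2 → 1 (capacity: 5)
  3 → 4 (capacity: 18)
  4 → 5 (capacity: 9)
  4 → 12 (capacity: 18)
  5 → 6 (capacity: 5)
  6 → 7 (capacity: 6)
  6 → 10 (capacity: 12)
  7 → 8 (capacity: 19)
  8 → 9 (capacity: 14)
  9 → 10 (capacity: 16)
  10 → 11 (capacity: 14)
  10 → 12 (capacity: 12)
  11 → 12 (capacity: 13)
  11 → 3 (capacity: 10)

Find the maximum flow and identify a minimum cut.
Max flow = 11, Min cut edges: (1,2), (5,6)

Maximum flow: 11
Minimum cut: (1,2), (5,6)
Partition: S = [0, 1, 5], T = [2, 3, 4, 6, 7, 8, 9, 10, 11, 12]

Max-flow min-cut theorem verified: both equal 11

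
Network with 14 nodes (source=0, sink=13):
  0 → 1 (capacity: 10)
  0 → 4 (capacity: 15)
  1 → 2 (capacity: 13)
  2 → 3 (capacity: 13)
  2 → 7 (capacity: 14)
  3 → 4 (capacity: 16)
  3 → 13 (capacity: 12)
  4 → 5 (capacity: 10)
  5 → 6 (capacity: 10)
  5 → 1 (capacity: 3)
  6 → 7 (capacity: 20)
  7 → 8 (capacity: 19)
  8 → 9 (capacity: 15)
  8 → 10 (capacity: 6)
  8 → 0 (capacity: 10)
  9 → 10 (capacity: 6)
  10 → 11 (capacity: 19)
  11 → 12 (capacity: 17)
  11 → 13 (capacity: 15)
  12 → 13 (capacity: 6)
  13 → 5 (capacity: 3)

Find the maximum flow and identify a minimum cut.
Max flow = 20, Min cut edges: (0,1), (4,5)

Maximum flow: 20
Minimum cut: (0,1), (4,5)
Partition: S = [0, 4], T = [1, 2, 3, 5, 6, 7, 8, 9, 10, 11, 12, 13]

Max-flow min-cut theorem verified: both equal 20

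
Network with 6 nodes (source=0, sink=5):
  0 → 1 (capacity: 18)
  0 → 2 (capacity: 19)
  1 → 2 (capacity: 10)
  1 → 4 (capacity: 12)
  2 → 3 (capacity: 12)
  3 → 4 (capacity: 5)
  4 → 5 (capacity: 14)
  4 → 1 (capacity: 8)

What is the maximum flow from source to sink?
Maximum flow = 14

Max flow: 14

Flow assignment:
  0 → 1: 9/18
  0 → 2: 5/19
  1 → 4: 9/12
  2 → 3: 5/12
  3 → 4: 5/5
  4 → 5: 14/14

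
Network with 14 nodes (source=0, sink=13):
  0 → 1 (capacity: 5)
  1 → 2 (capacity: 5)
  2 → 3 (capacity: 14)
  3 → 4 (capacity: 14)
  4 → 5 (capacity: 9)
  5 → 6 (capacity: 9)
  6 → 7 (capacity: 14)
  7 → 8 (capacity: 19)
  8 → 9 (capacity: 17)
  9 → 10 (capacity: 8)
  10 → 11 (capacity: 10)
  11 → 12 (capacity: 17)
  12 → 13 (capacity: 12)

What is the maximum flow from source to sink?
Maximum flow = 5

Max flow: 5

Flow assignment:
  0 → 1: 5/5
  1 → 2: 5/5
  2 → 3: 5/14
  3 → 4: 5/14
  4 → 5: 5/9
  5 → 6: 5/9
  6 → 7: 5/14
  7 → 8: 5/19
  8 → 9: 5/17
  9 → 10: 5/8
  10 → 11: 5/10
  11 → 12: 5/17
  12 → 13: 5/12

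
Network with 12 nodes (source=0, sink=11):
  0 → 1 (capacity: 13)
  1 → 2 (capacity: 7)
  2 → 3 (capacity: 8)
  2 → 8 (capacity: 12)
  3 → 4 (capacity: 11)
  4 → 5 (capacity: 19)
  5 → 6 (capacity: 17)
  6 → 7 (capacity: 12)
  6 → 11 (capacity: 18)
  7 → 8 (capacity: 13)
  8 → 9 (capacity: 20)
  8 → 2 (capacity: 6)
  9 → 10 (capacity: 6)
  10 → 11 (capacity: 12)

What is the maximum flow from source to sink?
Maximum flow = 7

Max flow: 7

Flow assignment:
  0 → 1: 7/13
  1 → 2: 7/7
  2 → 3: 1/8
  2 → 8: 6/12
  3 → 4: 1/11
  4 → 5: 1/19
  5 → 6: 1/17
  6 → 11: 1/18
  8 → 9: 6/20
  9 → 10: 6/6
  10 → 11: 6/12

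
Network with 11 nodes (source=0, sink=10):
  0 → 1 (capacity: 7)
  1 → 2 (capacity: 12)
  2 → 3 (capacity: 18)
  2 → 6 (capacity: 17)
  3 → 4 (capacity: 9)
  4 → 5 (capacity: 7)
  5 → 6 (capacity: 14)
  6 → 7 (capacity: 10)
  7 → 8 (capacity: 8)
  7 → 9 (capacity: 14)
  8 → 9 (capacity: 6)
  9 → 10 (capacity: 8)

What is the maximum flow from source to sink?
Maximum flow = 7

Max flow: 7

Flow assignment:
  0 → 1: 7/7
  1 → 2: 7/12
  2 → 6: 7/17
  6 → 7: 7/10
  7 → 9: 7/14
  9 → 10: 7/8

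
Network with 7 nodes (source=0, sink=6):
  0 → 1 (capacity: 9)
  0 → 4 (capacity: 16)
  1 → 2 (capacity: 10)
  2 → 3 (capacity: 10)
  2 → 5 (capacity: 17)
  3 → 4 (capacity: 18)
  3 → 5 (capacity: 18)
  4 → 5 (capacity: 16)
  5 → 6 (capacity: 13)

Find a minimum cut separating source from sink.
Min cut value = 13, edges: (5,6)

Min cut value: 13
Partition: S = [0, 1, 2, 3, 4, 5], T = [6]
Cut edges: (5,6)

By max-flow min-cut theorem, max flow = min cut = 13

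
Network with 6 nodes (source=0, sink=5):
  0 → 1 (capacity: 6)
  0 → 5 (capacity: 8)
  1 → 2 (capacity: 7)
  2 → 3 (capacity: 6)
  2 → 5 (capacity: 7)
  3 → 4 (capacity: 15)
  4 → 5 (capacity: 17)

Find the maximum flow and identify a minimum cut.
Max flow = 14, Min cut edges: (0,1), (0,5)

Maximum flow: 14
Minimum cut: (0,1), (0,5)
Partition: S = [0], T = [1, 2, 3, 4, 5]

Max-flow min-cut theorem verified: both equal 14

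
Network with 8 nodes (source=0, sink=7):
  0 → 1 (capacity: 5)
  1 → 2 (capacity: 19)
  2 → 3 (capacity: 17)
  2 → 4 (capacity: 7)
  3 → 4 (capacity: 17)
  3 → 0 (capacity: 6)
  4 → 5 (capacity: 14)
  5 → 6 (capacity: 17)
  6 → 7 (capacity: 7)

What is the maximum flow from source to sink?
Maximum flow = 5

Max flow: 5

Flow assignment:
  0 → 1: 5/5
  1 → 2: 5/19
  2 → 4: 5/7
  4 → 5: 5/14
  5 → 6: 5/17
  6 → 7: 5/7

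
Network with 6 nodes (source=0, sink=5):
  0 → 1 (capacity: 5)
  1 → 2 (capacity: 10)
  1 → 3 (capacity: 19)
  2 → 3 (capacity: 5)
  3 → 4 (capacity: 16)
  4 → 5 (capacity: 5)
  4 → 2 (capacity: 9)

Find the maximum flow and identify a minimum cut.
Max flow = 5, Min cut edges: (4,5)

Maximum flow: 5
Minimum cut: (4,5)
Partition: S = [0, 1, 2, 3, 4], T = [5]

Max-flow min-cut theorem verified: both equal 5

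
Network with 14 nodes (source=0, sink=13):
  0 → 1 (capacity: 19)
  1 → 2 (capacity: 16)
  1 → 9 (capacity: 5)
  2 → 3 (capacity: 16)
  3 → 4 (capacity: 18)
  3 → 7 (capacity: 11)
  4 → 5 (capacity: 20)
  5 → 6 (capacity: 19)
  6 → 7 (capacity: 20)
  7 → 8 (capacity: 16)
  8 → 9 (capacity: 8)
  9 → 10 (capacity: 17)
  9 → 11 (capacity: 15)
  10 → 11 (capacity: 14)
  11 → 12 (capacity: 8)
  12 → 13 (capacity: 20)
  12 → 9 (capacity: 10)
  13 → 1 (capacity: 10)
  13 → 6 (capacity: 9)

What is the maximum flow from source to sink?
Maximum flow = 8

Max flow: 8

Flow assignment:
  0 → 1: 8/19
  1 → 2: 8/16
  2 → 3: 8/16
  3 → 4: 3/18
  3 → 7: 5/11
  4 → 5: 3/20
  5 → 6: 3/19
  6 → 7: 3/20
  7 → 8: 8/16
  8 → 9: 8/8
  9 → 11: 8/15
  11 → 12: 8/8
  12 → 13: 8/20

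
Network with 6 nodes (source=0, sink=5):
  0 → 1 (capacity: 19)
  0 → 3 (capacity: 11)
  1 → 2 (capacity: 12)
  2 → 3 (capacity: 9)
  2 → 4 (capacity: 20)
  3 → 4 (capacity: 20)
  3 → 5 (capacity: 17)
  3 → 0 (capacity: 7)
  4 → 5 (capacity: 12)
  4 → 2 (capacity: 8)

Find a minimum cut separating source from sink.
Min cut value = 23, edges: (0,3), (1,2)

Min cut value: 23
Partition: S = [0, 1], T = [2, 3, 4, 5]
Cut edges: (0,3), (1,2)

By max-flow min-cut theorem, max flow = min cut = 23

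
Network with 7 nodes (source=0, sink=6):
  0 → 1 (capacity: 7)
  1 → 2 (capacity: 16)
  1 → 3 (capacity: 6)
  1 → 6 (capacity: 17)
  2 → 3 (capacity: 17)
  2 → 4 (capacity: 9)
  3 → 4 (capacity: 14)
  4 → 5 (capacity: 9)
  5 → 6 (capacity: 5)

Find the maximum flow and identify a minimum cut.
Max flow = 7, Min cut edges: (0,1)

Maximum flow: 7
Minimum cut: (0,1)
Partition: S = [0], T = [1, 2, 3, 4, 5, 6]

Max-flow min-cut theorem verified: both equal 7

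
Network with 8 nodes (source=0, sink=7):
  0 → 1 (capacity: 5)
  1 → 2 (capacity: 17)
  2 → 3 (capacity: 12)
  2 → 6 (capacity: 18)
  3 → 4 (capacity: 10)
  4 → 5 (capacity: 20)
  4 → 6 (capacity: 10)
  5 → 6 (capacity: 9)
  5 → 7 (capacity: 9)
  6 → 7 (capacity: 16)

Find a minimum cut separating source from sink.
Min cut value = 5, edges: (0,1)

Min cut value: 5
Partition: S = [0], T = [1, 2, 3, 4, 5, 6, 7]
Cut edges: (0,1)

By max-flow min-cut theorem, max flow = min cut = 5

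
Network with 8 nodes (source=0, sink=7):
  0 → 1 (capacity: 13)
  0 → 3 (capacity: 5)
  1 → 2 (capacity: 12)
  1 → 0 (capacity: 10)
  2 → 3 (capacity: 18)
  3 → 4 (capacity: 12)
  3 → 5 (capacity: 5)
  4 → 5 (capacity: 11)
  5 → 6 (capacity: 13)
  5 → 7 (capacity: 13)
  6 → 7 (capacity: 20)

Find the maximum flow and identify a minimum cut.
Max flow = 16, Min cut edges: (3,5), (4,5)

Maximum flow: 16
Minimum cut: (3,5), (4,5)
Partition: S = [0, 1, 2, 3, 4], T = [5, 6, 7]

Max-flow min-cut theorem verified: both equal 16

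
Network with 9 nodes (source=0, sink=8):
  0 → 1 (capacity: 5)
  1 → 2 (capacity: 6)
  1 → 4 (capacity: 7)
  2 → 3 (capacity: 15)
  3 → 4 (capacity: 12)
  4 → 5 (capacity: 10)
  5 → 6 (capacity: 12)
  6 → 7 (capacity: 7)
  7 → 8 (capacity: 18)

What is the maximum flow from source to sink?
Maximum flow = 5

Max flow: 5

Flow assignment:
  0 → 1: 5/5
  1 → 4: 5/7
  4 → 5: 5/10
  5 → 6: 5/12
  6 → 7: 5/7
  7 → 8: 5/18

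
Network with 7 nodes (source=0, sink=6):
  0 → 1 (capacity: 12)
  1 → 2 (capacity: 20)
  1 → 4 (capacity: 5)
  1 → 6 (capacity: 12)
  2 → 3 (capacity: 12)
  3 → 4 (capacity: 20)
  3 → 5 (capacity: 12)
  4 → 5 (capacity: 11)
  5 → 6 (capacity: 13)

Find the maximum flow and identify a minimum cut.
Max flow = 12, Min cut edges: (0,1)

Maximum flow: 12
Minimum cut: (0,1)
Partition: S = [0], T = [1, 2, 3, 4, 5, 6]

Max-flow min-cut theorem verified: both equal 12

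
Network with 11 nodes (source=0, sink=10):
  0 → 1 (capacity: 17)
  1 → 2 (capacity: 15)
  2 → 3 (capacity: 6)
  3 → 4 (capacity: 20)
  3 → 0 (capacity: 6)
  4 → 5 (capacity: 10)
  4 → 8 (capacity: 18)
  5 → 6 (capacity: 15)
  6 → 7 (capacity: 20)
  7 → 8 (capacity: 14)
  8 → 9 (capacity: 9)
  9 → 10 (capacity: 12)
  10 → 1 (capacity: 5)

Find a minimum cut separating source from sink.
Min cut value = 6, edges: (2,3)

Min cut value: 6
Partition: S = [0, 1, 2], T = [3, 4, 5, 6, 7, 8, 9, 10]
Cut edges: (2,3)

By max-flow min-cut theorem, max flow = min cut = 6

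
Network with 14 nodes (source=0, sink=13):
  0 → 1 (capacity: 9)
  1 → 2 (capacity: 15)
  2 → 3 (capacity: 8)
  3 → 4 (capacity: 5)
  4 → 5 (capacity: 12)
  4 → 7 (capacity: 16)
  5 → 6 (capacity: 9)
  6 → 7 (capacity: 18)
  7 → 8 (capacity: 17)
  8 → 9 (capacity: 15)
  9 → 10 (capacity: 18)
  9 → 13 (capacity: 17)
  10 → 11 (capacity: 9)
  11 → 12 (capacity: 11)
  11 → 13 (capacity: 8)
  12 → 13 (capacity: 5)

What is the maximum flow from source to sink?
Maximum flow = 5

Max flow: 5

Flow assignment:
  0 → 1: 5/9
  1 → 2: 5/15
  2 → 3: 5/8
  3 → 4: 5/5
  4 → 7: 5/16
  7 → 8: 5/17
  8 → 9: 5/15
  9 → 13: 5/17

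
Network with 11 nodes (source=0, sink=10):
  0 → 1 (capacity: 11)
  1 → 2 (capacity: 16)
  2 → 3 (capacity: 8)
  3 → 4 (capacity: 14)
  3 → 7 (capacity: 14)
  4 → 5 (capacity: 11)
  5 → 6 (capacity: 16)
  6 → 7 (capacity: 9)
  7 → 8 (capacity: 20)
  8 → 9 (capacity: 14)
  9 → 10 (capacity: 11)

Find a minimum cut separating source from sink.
Min cut value = 8, edges: (2,3)

Min cut value: 8
Partition: S = [0, 1, 2], T = [3, 4, 5, 6, 7, 8, 9, 10]
Cut edges: (2,3)

By max-flow min-cut theorem, max flow = min cut = 8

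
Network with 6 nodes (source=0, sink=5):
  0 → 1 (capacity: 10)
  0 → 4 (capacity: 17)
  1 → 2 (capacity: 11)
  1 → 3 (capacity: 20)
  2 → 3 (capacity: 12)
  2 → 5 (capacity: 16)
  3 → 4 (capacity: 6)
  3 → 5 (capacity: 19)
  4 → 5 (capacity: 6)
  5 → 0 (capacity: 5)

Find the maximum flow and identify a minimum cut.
Max flow = 16, Min cut edges: (0,1), (4,5)

Maximum flow: 16
Minimum cut: (0,1), (4,5)
Partition: S = [0, 4], T = [1, 2, 3, 5]

Max-flow min-cut theorem verified: both equal 16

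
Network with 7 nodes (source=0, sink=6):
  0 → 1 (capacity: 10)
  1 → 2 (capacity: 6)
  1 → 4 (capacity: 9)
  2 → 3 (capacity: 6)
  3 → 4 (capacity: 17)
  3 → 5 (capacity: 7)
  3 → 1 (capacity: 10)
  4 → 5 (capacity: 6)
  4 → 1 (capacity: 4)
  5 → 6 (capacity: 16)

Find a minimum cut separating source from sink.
Min cut value = 10, edges: (0,1)

Min cut value: 10
Partition: S = [0], T = [1, 2, 3, 4, 5, 6]
Cut edges: (0,1)

By max-flow min-cut theorem, max flow = min cut = 10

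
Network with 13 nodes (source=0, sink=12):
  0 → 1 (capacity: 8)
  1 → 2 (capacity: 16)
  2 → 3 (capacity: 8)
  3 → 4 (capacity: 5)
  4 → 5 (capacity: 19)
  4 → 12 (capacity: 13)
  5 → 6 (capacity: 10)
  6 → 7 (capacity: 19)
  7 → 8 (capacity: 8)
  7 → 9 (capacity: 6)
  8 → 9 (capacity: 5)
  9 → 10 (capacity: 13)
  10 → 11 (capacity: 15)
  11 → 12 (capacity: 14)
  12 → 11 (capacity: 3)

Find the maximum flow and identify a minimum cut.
Max flow = 5, Min cut edges: (3,4)

Maximum flow: 5
Minimum cut: (3,4)
Partition: S = [0, 1, 2, 3], T = [4, 5, 6, 7, 8, 9, 10, 11, 12]

Max-flow min-cut theorem verified: both equal 5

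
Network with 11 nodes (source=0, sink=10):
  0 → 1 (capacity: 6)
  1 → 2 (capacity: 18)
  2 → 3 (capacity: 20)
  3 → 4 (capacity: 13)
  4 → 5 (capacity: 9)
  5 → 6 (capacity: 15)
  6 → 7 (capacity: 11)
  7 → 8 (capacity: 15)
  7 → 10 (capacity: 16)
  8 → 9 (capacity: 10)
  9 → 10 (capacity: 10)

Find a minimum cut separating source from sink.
Min cut value = 6, edges: (0,1)

Min cut value: 6
Partition: S = [0], T = [1, 2, 3, 4, 5, 6, 7, 8, 9, 10]
Cut edges: (0,1)

By max-flow min-cut theorem, max flow = min cut = 6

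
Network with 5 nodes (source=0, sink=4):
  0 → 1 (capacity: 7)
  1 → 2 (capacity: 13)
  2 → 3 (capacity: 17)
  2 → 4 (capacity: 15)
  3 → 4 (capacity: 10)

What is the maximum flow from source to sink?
Maximum flow = 7

Max flow: 7

Flow assignment:
  0 → 1: 7/7
  1 → 2: 7/13
  2 → 4: 7/15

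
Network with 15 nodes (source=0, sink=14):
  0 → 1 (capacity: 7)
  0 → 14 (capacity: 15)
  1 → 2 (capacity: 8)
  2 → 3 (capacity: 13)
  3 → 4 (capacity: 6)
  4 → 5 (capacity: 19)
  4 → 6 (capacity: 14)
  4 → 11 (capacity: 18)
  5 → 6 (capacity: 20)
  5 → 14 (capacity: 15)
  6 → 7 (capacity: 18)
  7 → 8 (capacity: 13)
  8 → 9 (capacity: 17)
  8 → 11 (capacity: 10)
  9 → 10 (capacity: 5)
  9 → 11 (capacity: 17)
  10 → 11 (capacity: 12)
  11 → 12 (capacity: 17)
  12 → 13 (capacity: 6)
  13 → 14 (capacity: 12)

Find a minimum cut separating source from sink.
Min cut value = 21, edges: (0,14), (3,4)

Min cut value: 21
Partition: S = [0, 1, 2, 3], T = [4, 5, 6, 7, 8, 9, 10, 11, 12, 13, 14]
Cut edges: (0,14), (3,4)

By max-flow min-cut theorem, max flow = min cut = 21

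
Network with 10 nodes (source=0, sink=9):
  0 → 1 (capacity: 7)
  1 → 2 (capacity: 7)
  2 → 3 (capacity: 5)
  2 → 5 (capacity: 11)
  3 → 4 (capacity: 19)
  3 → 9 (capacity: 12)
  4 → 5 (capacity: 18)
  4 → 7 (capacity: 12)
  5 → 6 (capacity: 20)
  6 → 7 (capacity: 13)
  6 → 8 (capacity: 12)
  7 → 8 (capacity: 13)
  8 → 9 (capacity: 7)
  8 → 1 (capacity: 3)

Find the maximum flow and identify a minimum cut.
Max flow = 7, Min cut edges: (1,2)

Maximum flow: 7
Minimum cut: (1,2)
Partition: S = [0, 1], T = [2, 3, 4, 5, 6, 7, 8, 9]

Max-flow min-cut theorem verified: both equal 7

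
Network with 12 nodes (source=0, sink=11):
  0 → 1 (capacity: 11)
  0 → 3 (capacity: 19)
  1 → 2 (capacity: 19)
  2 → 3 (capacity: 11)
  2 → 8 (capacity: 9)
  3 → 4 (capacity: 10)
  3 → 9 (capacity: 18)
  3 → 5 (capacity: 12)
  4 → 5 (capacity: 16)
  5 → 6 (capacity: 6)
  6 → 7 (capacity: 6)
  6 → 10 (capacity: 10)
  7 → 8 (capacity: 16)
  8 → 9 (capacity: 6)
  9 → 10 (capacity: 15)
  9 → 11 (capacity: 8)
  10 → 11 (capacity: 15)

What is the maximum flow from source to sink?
Maximum flow = 23

Max flow: 23

Flow assignment:
  0 → 1: 11/11
  0 → 3: 12/19
  1 → 2: 11/19
  2 → 3: 5/11
  2 → 8: 6/9
  3 → 9: 17/18
  8 → 9: 6/6
  9 → 10: 15/15
  9 → 11: 8/8
  10 → 11: 15/15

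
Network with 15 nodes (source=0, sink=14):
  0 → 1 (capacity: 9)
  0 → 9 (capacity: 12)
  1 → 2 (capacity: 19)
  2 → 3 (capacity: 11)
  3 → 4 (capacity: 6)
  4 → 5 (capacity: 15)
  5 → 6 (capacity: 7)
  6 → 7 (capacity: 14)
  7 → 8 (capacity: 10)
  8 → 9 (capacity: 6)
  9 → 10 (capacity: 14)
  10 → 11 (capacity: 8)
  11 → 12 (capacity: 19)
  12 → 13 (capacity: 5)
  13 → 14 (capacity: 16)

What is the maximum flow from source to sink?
Maximum flow = 5

Max flow: 5

Flow assignment:
  0 → 1: 5/9
  1 → 2: 5/19
  2 → 3: 5/11
  3 → 4: 5/6
  4 → 5: 5/15
  5 → 6: 5/7
  6 → 7: 5/14
  7 → 8: 5/10
  8 → 9: 5/6
  9 → 10: 5/14
  10 → 11: 5/8
  11 → 12: 5/19
  12 → 13: 5/5
  13 → 14: 5/16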